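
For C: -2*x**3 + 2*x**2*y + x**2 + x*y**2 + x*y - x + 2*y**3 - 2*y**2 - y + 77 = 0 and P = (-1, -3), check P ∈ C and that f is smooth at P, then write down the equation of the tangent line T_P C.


Tangent line at P: 9*x + 72*y + 225 = 0.

Step 1: f(-1, -3) = 0, so P lies on C.
Step 2: partial derivatives
  f_x(x, y) = -6*x**2 + 4*x*y + 2*x + y**2 + y - 1, f_y(x, y) = 2*x**2 + 2*x*y + x + 6*y**2 - 4*y - 1.
  f_x(P) = 9, f_y(P) = 72 (gradient nonzero, so P is smooth).
Step 3: tangent line at P: 9·(x − -1) + 72·(y − -3) = 0.
Expanding: 9*x + 72*y + 225 = 0.


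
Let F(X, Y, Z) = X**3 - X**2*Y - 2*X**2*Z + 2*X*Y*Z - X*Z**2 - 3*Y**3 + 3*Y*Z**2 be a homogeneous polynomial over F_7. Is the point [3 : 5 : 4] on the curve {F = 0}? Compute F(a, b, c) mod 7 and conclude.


F(3,5,4) ≡ 1 (mod 7); P is NOT on the curve.

Evaluate F(3, 5, 4) term-by-term (mod 7).
  X**3 ↦ 1·27·1·1 = 27
  -X**2*Y ↦ -1·9·5·1 = -45
  -2*X**2*Z ↦ -2·9·1·4 = -72
  2*X*Y*Z ↦ 2·3·5·4 = 120
  -X*Z**2 ↦ -1·3·1·16 = -48
  -3*Y**3 ↦ -3·1·125·1 = -375
  3*Y*Z**2 ↦ 3·1·5·16 = 240
Sum: F(3, 5, 4) = (27) + (-45) + (-72) + (120) + (-48) + (-375) + (240) = -153.
Reducing mod 7: -153 ≡ 1 (mod 7).
Since F(a, b, c) ≡ 1 ≠ 0 (mod 7), P does NOT lie on the curve.


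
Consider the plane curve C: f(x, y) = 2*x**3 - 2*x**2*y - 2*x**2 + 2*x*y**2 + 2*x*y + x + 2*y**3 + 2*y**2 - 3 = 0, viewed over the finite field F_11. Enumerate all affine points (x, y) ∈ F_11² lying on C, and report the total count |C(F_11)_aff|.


Affine F_11-points: {(0, 5), (0, 7), (0, 9), (1, 3), (1, 7), (1, 10), (2, 1), (5, 1), (6, 0), (6, 1), (6, 3), (7, 7), (8, 3), (8, 4), (8, 6), (10, 2)}; count = 16.

For each of the 121 pairs (x, y) ∈ F_11², evaluate f(x, y) mod 11. Record the zeros.
  x = 0: [0↦8, 1↦1, 2↦10, 3↦3, 4↦3, 5↦0, 6↦6, 7↦0, 8↦5, 9↦0, 10↦8]  zeros at y ∈ {5, 7, 9}
  x = 1: [0↦9, 1↦4, 2↦8, 3↦0, 4↦3, 5↦7, 6↦2, 7↦0, 8↦2, 9↦9, 10↦0]  zeros at y ∈ {3, 7, 10}
  x = 2: [0↦7, 1↦0, 2↦6, 3↦4, 4↦6, 5↦2, 6↦4, 7↦2, 8↦8, 9↦1, 10↦4]  zeros at y ∈ {1}
  x = 3: [0↦3, 1↦1, 2↦5, 3↦5, 4↦2, 5↦8, 6↦2, 7↦7, 8↦2, 9↦10, 10↦10]  zeros at y ∈ ∅
  x = 4: [0↦9, 1↦8, 2↦6, 3↦4, 4↦3, 5↦4, 6↦8, 7↦5, 8↦7, 9↦4, 10↦8]  zeros at y ∈ ∅
  x = 5: [0↦4, 1↦0, 2↦10, 3↦2, 4↦10, 5↦2, 6↦1, 7↦8, 8↦2, 9↦6, 10↦10]  zeros at y ∈ {1}
  x = 6: [0↦0, 1↦0, 2↦7, 3↦0, 4↦2, 5↦3, 6↦4, 7↦6, 8↦10, 9↦6, 10↦6]  zeros at y ∈ {0, 1, 3}
  x = 7: [0↦9, 1↦9, 2↦9, 3↦10, 4↦2, 5↦8, 6↦7, 7↦0, 8↦10, 9↦5, 10↦8]  zeros at y ∈ {7}
  x = 8: [0↦10, 1↦6, 2↦6, 3↦0, 4↦0, 5↦7, 6↦0, 7↦2, 8↦3, 9↦4, 10↦6]  zeros at y ∈ {3, 4, 6}
  x = 9: [0↦4, 1↦3, 2↦10, 3↦4, 4↦8, 5↦1, 6↦6, 7↦2, 8↦1, 9↦4, 10↦1]  zeros at y ∈ ∅
  x = 10: [0↦3, 1↦1, 2↦0, 3↦1, 4↦5, 5↦2, 6↦4, 7↦1, 8↦5, 9↦6, 10↦5]  zeros at y ∈ {2}
Collecting zeros: affine points = {(0, 5), (0, 7), (0, 9), (1, 3), (1, 7), (1, 10), (2, 1), (5, 1), (6, 0), (6, 1), (6, 3), (7, 7), (8, 3), (8, 4), (8, 6), (10, 2)}.
Total count |C(F_11)_aff| = 16.


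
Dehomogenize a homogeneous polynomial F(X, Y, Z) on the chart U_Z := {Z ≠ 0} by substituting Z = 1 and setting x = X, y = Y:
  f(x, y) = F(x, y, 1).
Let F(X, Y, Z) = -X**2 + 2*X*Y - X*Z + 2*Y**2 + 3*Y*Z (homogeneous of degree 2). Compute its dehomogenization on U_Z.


f(x, y) = -x**2 + 2*x*y - x + 2*y**2 + 3*y

On U_Z we set Z = 1. Each monomial c·X^i·Y^j·Z^k in F becomes c·x^i·y^j·1^k = c·x^i·y^j.
Substituting Z = 1: F(X, Y, 1) = -x**2 + 2*x*y - x + 2*y**2 + 3*y.
Note: deg(f) ≤ deg(F) = 2; strict inequality happens when F is divisible by Z (lost terms).


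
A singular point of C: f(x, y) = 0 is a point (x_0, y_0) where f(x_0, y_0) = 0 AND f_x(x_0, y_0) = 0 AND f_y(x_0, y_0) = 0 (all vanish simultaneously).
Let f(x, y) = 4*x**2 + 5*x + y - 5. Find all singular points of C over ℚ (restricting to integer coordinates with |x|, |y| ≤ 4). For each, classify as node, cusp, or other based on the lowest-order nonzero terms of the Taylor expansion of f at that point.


No singular points in the scanned grid; C is smooth there.

Compute partial derivatives:
  f_x = 8*x + 5.
  f_y = 1.
f_y = 1 is a nonzero constant, so f_y never vanishes: no point (x, y) can satisfy f = f_x = f_y = 0. In particular no (x, y) ∈ {−4, ..., 4}² is singular; the curve is smooth.


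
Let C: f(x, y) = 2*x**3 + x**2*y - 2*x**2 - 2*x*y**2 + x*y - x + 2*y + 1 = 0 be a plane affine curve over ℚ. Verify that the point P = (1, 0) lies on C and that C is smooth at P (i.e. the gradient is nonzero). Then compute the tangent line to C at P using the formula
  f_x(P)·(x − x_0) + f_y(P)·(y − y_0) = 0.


Tangent line at P: x + 4*y - 1 = 0.

Step 1: f(1, 0) = 0, so P lies on C.
Step 2: partial derivatives
  f_x(x, y) = 6*x**2 + 2*x*y - 4*x - 2*y**2 + y - 1, f_y(x, y) = x**2 - 4*x*y + x + 2.
  f_x(P) = 1, f_y(P) = 4 (gradient nonzero, so P is smooth).
Step 3: tangent line at P: 1·(x − 1) + 4·(y − 0) = 0.
Expanding: x + 4*y - 1 = 0.


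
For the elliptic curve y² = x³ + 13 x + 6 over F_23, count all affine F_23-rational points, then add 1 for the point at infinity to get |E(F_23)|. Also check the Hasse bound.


Affine points = {(0, 11), (0, 12), (3, 7), (3, 16), (5, 9), (5, 14), (6, 1), (6, 22), (7, 7), (7, 16), (8, 1), (8, 22), (9, 1), (9, 22), (10, 3), (10, 20), (11, 10), (11, 13), (12, 2), (12, 21), (13, 7), (13, 16), (16, 3), (16, 20), (18, 0), (20, 3), (20, 20), (21, 8), (21, 15)}; affine count = 29; |E(F_23)| = 30.

Discriminant check: Δ ∝ 4a³ + 27b² = 4·13³ + 27·6² = 4·2197 + 27·36 ≡ 8 (mod 23). Nonzero ⇒ E is nonsingular.
For each x ∈ F_23, compute rhs = x³ + 13·x + 6 mod 23, then count y ∈ F_23 with y² ≡ rhs.
  x = 0: rhs = 6, matching y values: 11, 12 (2 points).
  x = 1: rhs = 20, matching y values: none (0 points).
  x = 2: rhs = 17, matching y values: none (0 points).
  x = 3: rhs = 3, matching y values: 7, 16 (2 points).
  x = 4: rhs = 7, matching y values: none (0 points).
  x = 5: rhs = 12, matching y values: 9, 14 (2 points).
  x = 6: rhs = 1, matching y values: 1, 22 (2 points).
  x = 7: rhs = 3, matching y values: 7, 16 (2 points).
  x = 8: rhs = 1, matching y values: 1, 22 (2 points).
  x = 9: rhs = 1, matching y values: 1, 22 (2 points).
  x = 10: rhs = 9, matching y values: 3, 20 (2 points).
  x = 11: rhs = 8, matching y values: 10, 13 (2 points).
  x = 12: rhs = 4, matching y values: 2, 21 (2 points).
  x = 13: rhs = 3, matching y values: 7, 16 (2 points).
  x = 14: rhs = 11, matching y values: none (0 points).
  x = 15: rhs = 11, matching y values: none (0 points).
  x = 16: rhs = 9, matching y values: 3, 20 (2 points).
  x = 17: rhs = 11, matching y values: none (0 points).
  x = 18: rhs = 0, matching y values: 0 (1 points).
  x = 19: rhs = 5, matching y values: none (0 points).
  x = 20: rhs = 9, matching y values: 3, 20 (2 points).
  x = 21: rhs = 18, matching y values: 8, 15 (2 points).
  x = 22: rhs = 15, matching y values: none (0 points).
Total affine count: 29.
Full point count |E(F_23)| = 29 + 1 = 30.
Hasse bound: |30 − (23+1)| = |6| = 6 ≤ 2√23 ≈ 9.5917 ✓.


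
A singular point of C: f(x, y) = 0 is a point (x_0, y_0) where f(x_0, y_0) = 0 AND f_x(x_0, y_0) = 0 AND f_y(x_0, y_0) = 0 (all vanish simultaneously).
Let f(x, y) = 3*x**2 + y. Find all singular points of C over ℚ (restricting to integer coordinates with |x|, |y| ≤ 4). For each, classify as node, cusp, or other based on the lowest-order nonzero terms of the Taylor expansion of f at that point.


No singular points in the scanned grid; C is smooth there.

Compute partial derivatives:
  f_x = 6*x.
  f_y = 1.
f_y = 1 is a nonzero constant, so f_y never vanishes: no point (x, y) can satisfy f = f_x = f_y = 0. In particular no (x, y) ∈ {−4, ..., 4}² is singular; the curve is smooth.


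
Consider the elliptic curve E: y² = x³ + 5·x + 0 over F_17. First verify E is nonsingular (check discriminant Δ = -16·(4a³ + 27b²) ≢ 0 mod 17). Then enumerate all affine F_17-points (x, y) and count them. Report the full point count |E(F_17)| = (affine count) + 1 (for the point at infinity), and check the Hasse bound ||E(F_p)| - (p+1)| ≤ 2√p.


Affine points = {(0, 0), (2, 1), (2, 16), (3, 5), (3, 12), (4, 4), (4, 13), (6, 5), (6, 12), (7, 2), (7, 15), (8, 5), (8, 12), (9, 3), (9, 14), (10, 8), (10, 9), (11, 3), (11, 14), (13, 1), (13, 16), (14, 3), (14, 14), (15, 4), (15, 13)}; affine count = 25; |E(F_17)| = 26.

Discriminant check: Δ ∝ 4a³ + 27b² = 4·5³ + 27·0² = 4·125 + 27·0 ≡ 7 (mod 17). Nonzero ⇒ E is nonsingular.
For each x ∈ F_17, compute rhs = x³ + 5·x + 0 mod 17, then count y ∈ F_17 with y² ≡ rhs.
  x = 0: rhs = 0, matching y values: 0 (1 points).
  x = 1: rhs = 6, matching y values: none (0 points).
  x = 2: rhs = 1, matching y values: 1, 16 (2 points).
  x = 3: rhs = 8, matching y values: 5, 12 (2 points).
  x = 4: rhs = 16, matching y values: 4, 13 (2 points).
  x = 5: rhs = 14, matching y values: none (0 points).
  x = 6: rhs = 8, matching y values: 5, 12 (2 points).
  x = 7: rhs = 4, matching y values: 2, 15 (2 points).
  x = 8: rhs = 8, matching y values: 5, 12 (2 points).
  x = 9: rhs = 9, matching y values: 3, 14 (2 points).
  x = 10: rhs = 13, matching y values: 8, 9 (2 points).
  x = 11: rhs = 9, matching y values: 3, 14 (2 points).
  x = 12: rhs = 3, matching y values: none (0 points).
  x = 13: rhs = 1, matching y values: 1, 16 (2 points).
  x = 14: rhs = 9, matching y values: 3, 14 (2 points).
  x = 15: rhs = 16, matching y values: 4, 13 (2 points).
  x = 16: rhs = 11, matching y values: none (0 points).
Total affine count: 25.
Full point count |E(F_17)| = 25 + 1 = 26.
Hasse bound: |26 − (17+1)| = |8| = 8 ≤ 2√17 ≈ 8.2462 ✓.


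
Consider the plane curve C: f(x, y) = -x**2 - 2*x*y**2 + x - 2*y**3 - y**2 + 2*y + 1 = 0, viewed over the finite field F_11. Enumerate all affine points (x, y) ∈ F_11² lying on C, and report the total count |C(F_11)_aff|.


Affine F_11-points: {(0, 1), (0, 5), (0, 10), (1, 8), (2, 2), (4, 0), (4, 4), (4, 8), (6, 5), (7, 6), (8, 0), (9, 4), (10, 1), (10, 6), (10, 10)}; count = 15.

For each of the 121 pairs (x, y) ∈ F_11², evaluate f(x, y) mod 11. Record the zeros.
  x = 0: [0↦1, 1↦0, 2↦7, 3↦10, 4↦8, 5↦0, 6↦7, 7↦6, 8↦7, 9↦9, 10↦0]  zeros at y ∈ {1, 5, 10}
  x = 1: [0↦1, 1↦9, 2↦10, 3↦3, 4↦9, 5↦5, 6↦1, 7↦7, 8↦0, 9↦1, 10↦9]  zeros at y ∈ {8}
  x = 2: [0↦10, 1↦5, 2↦0, 3↦5, 4↦8, 5↦8, 6↦4, 7↦6, 8↦2, 9↦2, 10↦5]  zeros at y ∈ {2}
  x = 3: [0↦6, 1↦10, 2↦10, 3↦5, 4↦5, 5↦9, 6↦5, 7↦3, 8↦2, 9↦1, 10↦10]  zeros at y ∈ ∅
  x = 4: [0↦0, 1↦2, 2↦7, 3↦3, 4↦0, 5↦8, 6↦4, 7↦9, 8↦0, 9↦9, 10↦2]  zeros at y ∈ {0, 4, 8}
  x = 5: [0↦3, 1↦3, 2↦2, 3↦10, 4↦4, 5↦5, 6↦1, 7↦2, 8↦7, 9↦4, 10↦3]  zeros at y ∈ ∅
  x = 6: [0↦4, 1↦2, 2↦6, 3↦4, 4↦6, 5↦0, 6↦7, 7↦4, 8↦1, 9↦8, 10↦2]  zeros at y ∈ {5}
  x = 7: [0↦3, 1↦10, 2↦8, 3↦7, 4↦6, 5↦4, 6↦0, 7↦4, 8↦4, 9↦10, 10↦10]  zeros at y ∈ {6}
  x = 8: [0↦0, 1↦5, 2↦8, 3↦8, 4↦4, 5↦6, 6↦2, 7↦2, 8↦5, 9↦10, 10↦5]  zeros at y ∈ {0}
  x = 9: [0↦6, 1↦9, 2↦6, 3↦7, 4↦0, 5↦6, 6↦2, 7↦9, 8↦4, 9↦8, 10↦9]  zeros at y ∈ {4}
  x = 10: [0↦10, 1↦0, 2↦2, 3↦4, 4↦5, 5↦4, 6↦0, 7↦3, 8↦1, 9↦4, 10↦0]  zeros at y ∈ {1, 6, 10}
Collecting zeros: affine points = {(0, 1), (0, 5), (0, 10), (1, 8), (2, 2), (4, 0), (4, 4), (4, 8), (6, 5), (7, 6), (8, 0), (9, 4), (10, 1), (10, 6), (10, 10)}.
Total count |C(F_11)_aff| = 15.


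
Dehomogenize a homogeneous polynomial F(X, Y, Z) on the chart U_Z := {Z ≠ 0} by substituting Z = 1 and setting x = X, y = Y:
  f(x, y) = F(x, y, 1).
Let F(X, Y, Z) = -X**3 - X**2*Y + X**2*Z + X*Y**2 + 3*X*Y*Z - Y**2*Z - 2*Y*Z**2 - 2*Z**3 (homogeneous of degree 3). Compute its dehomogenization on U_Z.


f(x, y) = -x**3 - x**2*y + x**2 + x*y**2 + 3*x*y - y**2 - 2*y - 2

On U_Z we set Z = 1. Each monomial c·X^i·Y^j·Z^k in F becomes c·x^i·y^j·1^k = c·x^i·y^j.
Substituting Z = 1: F(X, Y, 1) = -x**3 - x**2*y + x**2 + x*y**2 + 3*x*y - y**2 - 2*y - 2.
Note: deg(f) ≤ deg(F) = 3; strict inequality happens when F is divisible by Z (lost terms).


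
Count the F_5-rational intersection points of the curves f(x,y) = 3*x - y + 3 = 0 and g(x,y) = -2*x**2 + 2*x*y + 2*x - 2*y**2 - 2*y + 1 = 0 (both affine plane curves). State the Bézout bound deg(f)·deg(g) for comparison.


Common zeros: ∅; count = 0; Bézout bound = 2.

deg(f) = 1, deg(g) = 2, so Bézout bound = 2.
Scan x ∈ F_5. For each x, list the y ∈ F_5 with f(x, y) ≡ 0 and those with g(x, y) ≡ 0 (mod 5); the common zeros in that column are the intersection.
  x = 0: f ≡ 0 at y ∈ {3}; g ≡ 0 at y ∈ ∅; common: ∅.
  x = 1: f ≡ 0 at y ∈ {1}; g ≡ 0 at y ∈ ∅; common: ∅.
  x = 2: f ≡ 0 at y ∈ {4}; g ≡ 0 at y ∈ {3}; common: ∅.
  x = 3: f ≡ 0 at y ∈ {2}; g ≡ 0 at y ∈ ∅; common: ∅.
  x = 4: f ≡ 0 at y ∈ {0}; g ≡ 0 at y ∈ ∅; common: ∅.
Collecting: common zeros = ∅, so the count is 0.
Comparison with the Bézout bound: 0 ≤ 2 = deg(f)·deg(g), as expected for curves with no common component (the affine F_5-count falls short of the bound because intersections may lie at infinity, over extension fields, or carry multiplicity).


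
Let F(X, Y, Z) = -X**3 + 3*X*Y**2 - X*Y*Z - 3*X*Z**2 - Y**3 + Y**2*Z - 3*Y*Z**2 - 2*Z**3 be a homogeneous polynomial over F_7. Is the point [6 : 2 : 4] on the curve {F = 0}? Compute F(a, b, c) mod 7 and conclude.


F(6,2,4) ≡ 4 (mod 7); P is NOT on the curve.

Evaluate F(6, 2, 4) term-by-term (mod 7).
  -X**3 ↦ -1·216·1·1 = -216
  3*X*Y**2 ↦ 3·6·4·1 = 72
  -X*Y*Z ↦ -1·6·2·4 = -48
  -3*X*Z**2 ↦ -3·6·1·16 = -288
  -Y**3 ↦ -1·1·8·1 = -8
  Y**2*Z ↦ 1·1·4·4 = 16
  -3*Y*Z**2 ↦ -3·1·2·16 = -96
  -2*Z**3 ↦ -2·1·1·64 = -128
Sum: F(6, 2, 4) = (-216) + (72) + (-48) + (-288) + (-8) + (16) + (-96) + (-128) = -696.
Reducing mod 7: -696 ≡ 4 (mod 7).
Since F(a, b, c) ≡ 4 ≠ 0 (mod 7), P does NOT lie on the curve.


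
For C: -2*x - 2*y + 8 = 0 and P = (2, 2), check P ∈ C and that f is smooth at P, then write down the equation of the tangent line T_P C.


Tangent line at P: -2*x - 2*y + 8 = 0.

Step 1: f(2, 2) = 0, so P lies on C.
Step 2: partial derivatives
  f_x(x, y) = -2, f_y(x, y) = -2.
  f_x(P) = -2, f_y(P) = -2 (gradient nonzero, so P is smooth).
Step 3: tangent line at P: -2·(x − 2) + -2·(y − 2) = 0.
Expanding: -2*x - 2*y + 8 = 0.


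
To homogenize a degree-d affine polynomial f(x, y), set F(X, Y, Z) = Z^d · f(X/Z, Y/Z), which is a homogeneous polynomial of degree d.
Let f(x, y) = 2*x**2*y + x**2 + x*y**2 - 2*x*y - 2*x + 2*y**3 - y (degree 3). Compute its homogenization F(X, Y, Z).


F(X, Y, Z) = 2*X**2*Y + X**2*Z + X*Y**2 - 2*X*Y*Z - 2*X*Z**2 + 2*Y**3 - Y*Z**2

deg(f) = 3.
Substitute x = X/Z, y = Y/Z into f, then multiply by Z^3.
  monomial 2·x^2·y^1 ↦ 2·X^2·Y^1·Z^0.
  monomial 1·x^2·y^0 ↦ 1·X^2·Y^0·Z^1.
  monomial 1·x^1·y^2 ↦ 1·X^1·Y^2·Z^0.
  monomial -2·x^1·y^1 ↦ -2·X^1·Y^1·Z^1.
  monomial -2·x^1·y^0 ↦ -2·X^1·Y^0·Z^2.
  monomial 2·x^0·y^3 ↦ 2·X^0·Y^3·Z^0.
  monomial -1·x^0·y^1 ↦ -1·X^0·Y^1·Z^2.
Collecting: F(X, Y, Z) = 2*X**2*Y + X**2*Z + X*Y**2 - 2*X*Y*Z - 2*X*Z**2 + 2*Y**3 - Y*Z**2.


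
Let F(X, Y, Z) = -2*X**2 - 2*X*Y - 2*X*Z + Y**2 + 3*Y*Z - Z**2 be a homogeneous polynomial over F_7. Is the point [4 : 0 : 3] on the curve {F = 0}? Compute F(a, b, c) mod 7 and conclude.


F(4,0,3) ≡ 5 (mod 7); P is NOT on the curve.

Evaluate F(4, 0, 3) term-by-term (mod 7).
  -2*X**2 ↦ -2·16·1·1 = -32
  -2*X*Y ↦ -2·4·0·1 = 0
  -2*X*Z ↦ -2·4·1·3 = -24
  Y**2 ↦ 1·1·0·1 = 0
  3*Y*Z ↦ 3·1·0·3 = 0
  -Z**2 ↦ -1·1·1·9 = -9
Sum: F(4, 0, 3) = (-32) + (0) + (-24) + (0) + (0) + (-9) = -65.
Reducing mod 7: -65 ≡ 5 (mod 7).
Since F(a, b, c) ≡ 5 ≠ 0 (mod 7), P does NOT lie on the curve.


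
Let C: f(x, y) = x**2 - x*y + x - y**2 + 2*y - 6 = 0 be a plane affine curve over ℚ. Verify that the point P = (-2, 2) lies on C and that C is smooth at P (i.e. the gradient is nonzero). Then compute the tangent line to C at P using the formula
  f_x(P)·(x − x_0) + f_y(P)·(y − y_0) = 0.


Tangent line at P: -5*x - 10 = 0.

Step 1: f(-2, 2) = 0, so P lies on C.
Step 2: partial derivatives
  f_x(x, y) = 2*x - y + 1, f_y(x, y) = -x - 2*y + 2.
  f_x(P) = -5, f_y(P) = 0 (gradient nonzero, so P is smooth).
Step 3: tangent line at P: -5·(x − -2) + 0·(y − 2) = 0.
Expanding: -5*x - 10 = 0.


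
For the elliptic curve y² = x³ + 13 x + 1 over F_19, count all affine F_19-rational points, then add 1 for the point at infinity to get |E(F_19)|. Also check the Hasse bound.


Affine points = {(0, 1), (0, 18), (2, 4), (2, 15), (5, 1), (5, 18), (7, 6), (7, 13), (8, 3), (8, 16), (9, 7), (9, 12), (12, 2), (12, 17), (13, 7), (13, 12), (14, 1), (14, 18), (16, 7), (16, 12), (17, 9), (17, 10), (18, 5), (18, 14)}; affine count = 24; |E(F_19)| = 25.

Discriminant check: Δ ∝ 4a³ + 27b² = 4·13³ + 27·1² = 4·2197 + 27·1 ≡ 18 (mod 19). Nonzero ⇒ E is nonsingular.
For each x ∈ F_19, compute rhs = x³ + 13·x + 1 mod 19, then count y ∈ F_19 with y² ≡ rhs.
  x = 0: rhs = 1, matching y values: 1, 18 (2 points).
  x = 1: rhs = 15, matching y values: none (0 points).
  x = 2: rhs = 16, matching y values: 4, 15 (2 points).
  x = 3: rhs = 10, matching y values: none (0 points).
  x = 4: rhs = 3, matching y values: none (0 points).
  x = 5: rhs = 1, matching y values: 1, 18 (2 points).
  x = 6: rhs = 10, matching y values: none (0 points).
  x = 7: rhs = 17, matching y values: 6, 13 (2 points).
  x = 8: rhs = 9, matching y values: 3, 16 (2 points).
  x = 9: rhs = 11, matching y values: 7, 12 (2 points).
  x = 10: rhs = 10, matching y values: none (0 points).
  x = 11: rhs = 12, matching y values: none (0 points).
  x = 12: rhs = 4, matching y values: 2, 17 (2 points).
  x = 13: rhs = 11, matching y values: 7, 12 (2 points).
  x = 14: rhs = 1, matching y values: 1, 18 (2 points).
  x = 15: rhs = 18, matching y values: none (0 points).
  x = 16: rhs = 11, matching y values: 7, 12 (2 points).
  x = 17: rhs = 5, matching y values: 9, 10 (2 points).
  x = 18: rhs = 6, matching y values: 5, 14 (2 points).
Total affine count: 24.
Full point count |E(F_19)| = 24 + 1 = 25.
Hasse bound: |25 − (19+1)| = |5| = 5 ≤ 2√19 ≈ 8.7178 ✓.


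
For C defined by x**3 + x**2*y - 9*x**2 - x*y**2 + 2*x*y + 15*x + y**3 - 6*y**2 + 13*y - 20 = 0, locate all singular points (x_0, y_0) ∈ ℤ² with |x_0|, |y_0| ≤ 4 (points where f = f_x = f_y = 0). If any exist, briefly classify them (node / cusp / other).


Singular points: {(2, 3)}; classification: cusp.

Compute partial derivatives:
  f_x = 3*x**2 + 2*x*y - 18*x - y**2 + 2*y + 15.
  f_y = x**2 - 2*x*y + 2*x + 3*y**2 - 12*y + 13.
Scan x_0 ∈ {−4, ..., 4}. For each x_0, f_y(x_0, y) is a polynomial in y; find its integer roots y ∈ {−4, ..., 4}, then test f_x and f at those candidates.
  x = -4: f_y(-4, y) = 3*y**2 - 4*y + 21; no integer root y with |y| ≤ 4.
  x = -3: f_y(-3, y) = 3*y**2 - 6*y + 16; no integer root y with |y| ≤ 4.
  x = -2: f_y(-2, y) = 3*y**2 - 8*y + 13; no integer root y with |y| ≤ 4.
  x = -1: f_y(-1, y) = 3*y**2 - 10*y + 12; no integer root y with |y| ≤ 4.
  x = 0: f_y(0, y) = 3*y**2 - 12*y + 13; no integer root y with |y| ≤ 4.
  x = 1: f_y(1, y) = 3*y**2 - 14*y + 16; vanishes at y ∈ {2}. (1, 2): f_x = 4 ≠ 0.
  x = 2: f_y(2, y) = 3*y**2 - 16*y + 21; vanishes at y ∈ {3}. (2, 3): f_x = 0, f = 0 — SINGULAR.
  x = 3: f_y(3, y) = 3*y**2 - 18*y + 28; no integer root y with |y| ≤ 4.
  x = 4: f_y(4, y) = 3*y**2 - 20*y + 37; no integer root y with |y| ≤ 4.
Only singular point on the grid: (2, 3).
Classify: substitute x = 2 + u, y = 3 + v and expand: f = u**3 + u**2*v - u*v**2 + v**3 + v**2.
No constant or linear terms (consistent with a singular point). Quadratic part: v**2. Cubic part: u**3 + u**2*v - u*v**2 + v**3.
The quadratic part v**2 is a perfect square, so there is a single (double) tangent line v = 0, i.e. y = 3. Restricting the cubic part to that line (v = 0) leaves u**3 ≠ 0, so f is not divisible by v and the branch is v² ≈ -u**3 to lowest order — this is a cusp.
Classification: cusp.


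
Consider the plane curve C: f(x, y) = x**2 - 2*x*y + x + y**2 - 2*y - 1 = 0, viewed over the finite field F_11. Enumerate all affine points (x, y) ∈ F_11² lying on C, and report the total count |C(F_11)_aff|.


Affine F_11-points: {(1, 7), (1, 8), (2, 1), (2, 5), (3, 0), (3, 8), (7, 0), (7, 5), (9, 10), (10, 1), (10, 10)}; count = 11.

For each of the 121 pairs (x, y) ∈ F_11², evaluate f(x, y) mod 11. Record the zeros.
  x = 0: [0↦10, 1↦9, 2↦10, 3↦2, 4↦7, 5↦3, 6↦1, 7↦1, 8↦3, 9↦7, 10↦2]  zeros at y ∈ ∅
  x = 1: [0↦1, 1↦9, 2↦8, 3↦9, 4↦1, 5↦6, 6↦2, 7↦0, 8↦0, 9↦2, 10↦6]  zeros at y ∈ {7, 8}
  x = 2: [0↦5, 1↦0, 2↦8, 3↦7, 4↦8, 5↦0, 6↦5, 7↦1, 8↦10, 9↦10, 10↦1]  zeros at y ∈ {1, 5}
  x = 3: [0↦0, 1↦4, 2↦10, 3↦7, 4↦6, 5↦7, 6↦10, 7↦4, 8↦0, 9↦9, 10↦9]  zeros at y ∈ {0, 8}
  x = 4: [0↦8, 1↦10, 2↦3, 3↦9, 4↦6, 5↦5, 6↦6, 7↦9, 8↦3, 9↦10, 10↦8]  zeros at y ∈ ∅
  x = 5: [0↦7, 1↦7, 2↦9, 3↦2, 4↦8, 5↦5, 6↦4, 7↦5, 8↦8, 9↦2, 10↦9]  zeros at y ∈ ∅
  x = 6: [0↦8, 1↦6, 2↦6, 3↦8, 4↦1, 5↦7, 6↦4, 7↦3, 8↦4, 9↦7, 10↦1]  zeros at y ∈ ∅
  x = 7: [0↦0, 1↦7, 2↦5, 3↦5, 4↦7, 5↦0, 6↦6, 7↦3, 8↦2, 9↦3, 10↦6]  zeros at y ∈ {0, 5}
  x = 8: [0↦5, 1↦10, 2↦6, 3↦4, 4↦4, 5↦6, 6↦10, 7↦5, 8↦2, 9↦1, 10↦2]  zeros at y ∈ ∅
  x = 9: [0↦1, 1↦4, 2↦9, 3↦5, 4↦3, 5↦3, 6↦5, 7↦9, 8↦4, 9↦1, 10↦0]  zeros at y ∈ {10}
  x = 10: [0↦10, 1↦0, 2↦3, 3↦8, 4↦4, 5↦2, 6↦2, 7↦4, 8↦8, 9↦3, 10↦0]  zeros at y ∈ {1, 10}
Collecting zeros: affine points = {(1, 7), (1, 8), (2, 1), (2, 5), (3, 0), (3, 8), (7, 0), (7, 5), (9, 10), (10, 1), (10, 10)}.
Total count |C(F_11)_aff| = 11.


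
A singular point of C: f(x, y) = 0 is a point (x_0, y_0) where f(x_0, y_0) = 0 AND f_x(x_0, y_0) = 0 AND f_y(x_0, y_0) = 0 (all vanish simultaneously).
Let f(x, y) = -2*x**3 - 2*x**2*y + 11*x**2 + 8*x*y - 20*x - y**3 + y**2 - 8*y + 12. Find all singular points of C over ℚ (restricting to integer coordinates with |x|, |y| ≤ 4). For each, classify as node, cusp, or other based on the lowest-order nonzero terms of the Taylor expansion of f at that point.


Singular points: {(2, 0)}; classification: node.

Compute partial derivatives:
  f_x = -6*x**2 - 4*x*y + 22*x + 8*y - 20.
  f_y = -2*x**2 + 8*x - 3*y**2 + 2*y - 8.
Scan x_0 ∈ {−4, ..., 4}. For each x_0, f_y(x_0, y) is a polynomial in y; find its integer roots y ∈ {−4, ..., 4}, then test f_x and f at those candidates.
  x = -4: f_y(-4, y) = -3*y**2 + 2*y - 72; no integer root y with |y| ≤ 4.
  x = -3: f_y(-3, y) = -3*y**2 + 2*y - 50; no integer root y with |y| ≤ 4.
  x = -2: f_y(-2, y) = -3*y**2 + 2*y - 32; no integer root y with |y| ≤ 4.
  x = -1: f_y(-1, y) = -3*y**2 + 2*y - 18; no integer root y with |y| ≤ 4.
  x = 0: f_y(0, y) = -3*y**2 + 2*y - 8; no integer root y with |y| ≤ 4.
  x = 1: f_y(1, y) = -3*y**2 + 2*y - 2; no integer root y with |y| ≤ 4.
  x = 2: f_y(2, y) = -3*y**2 + 2*y; vanishes at y ∈ {0}. (2, 0): f_x = 0, f = 0 — SINGULAR.
  x = 3: f_y(3, y) = -3*y**2 + 2*y - 2; no integer root y with |y| ≤ 4.
  x = 4: f_y(4, y) = -3*y**2 + 2*y - 8; no integer root y with |y| ≤ 4.
Only singular point on the grid: (2, 0).
Classify: substitute x = 2 + u, y = 0 + v and expand: f = -2*u**3 - 2*u**2*v - u**2 - v**3 + v**2.
No constant or linear terms (consistent with a singular point). Quadratic part: -u**2 + v**2. Cubic part: -2*u**3 - 2*u**2*v - v**3.
The quadratic part v**2 - u**2 = (v − u)(v + u) splits into two distinct linear factors, so there are two distinct tangent lines y − 0 = ±(x − 2) — this is a node (ordinary double point).
Classification: node.


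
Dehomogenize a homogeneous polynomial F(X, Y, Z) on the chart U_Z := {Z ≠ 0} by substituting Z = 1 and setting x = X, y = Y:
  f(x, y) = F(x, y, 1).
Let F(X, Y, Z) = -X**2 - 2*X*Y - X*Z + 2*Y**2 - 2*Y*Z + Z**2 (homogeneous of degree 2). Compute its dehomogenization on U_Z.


f(x, y) = -x**2 - 2*x*y - x + 2*y**2 - 2*y + 1

On U_Z we set Z = 1. Each monomial c·X^i·Y^j·Z^k in F becomes c·x^i·y^j·1^k = c·x^i·y^j.
Substituting Z = 1: F(X, Y, 1) = -x**2 - 2*x*y - x + 2*y**2 - 2*y + 1.
Note: deg(f) ≤ deg(F) = 2; strict inequality happens when F is divisible by Z (lost terms).


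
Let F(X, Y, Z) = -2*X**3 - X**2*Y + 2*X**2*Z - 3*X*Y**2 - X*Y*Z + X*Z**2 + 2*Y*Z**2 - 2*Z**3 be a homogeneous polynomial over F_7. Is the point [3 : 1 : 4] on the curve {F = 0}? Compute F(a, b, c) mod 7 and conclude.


F(3,1,4) ≡ 3 (mod 7); P is NOT on the curve.

Evaluate F(3, 1, 4) term-by-term (mod 7).
  -2*X**3 ↦ -2·27·1·1 = -54
  -X**2*Y ↦ -1·9·1·1 = -9
  2*X**2*Z ↦ 2·9·1·4 = 72
  -3*X*Y**2 ↦ -3·3·1·1 = -9
  -X*Y*Z ↦ -1·3·1·4 = -12
  X*Z**2 ↦ 1·3·1·16 = 48
  2*Y*Z**2 ↦ 2·1·1·16 = 32
  -2*Z**3 ↦ -2·1·1·64 = -128
Sum: F(3, 1, 4) = (-54) + (-9) + (72) + (-9) + (-12) + (48) + (32) + (-128) = -60.
Reducing mod 7: -60 ≡ 3 (mod 7).
Since F(a, b, c) ≡ 3 ≠ 0 (mod 7), P does NOT lie on the curve.


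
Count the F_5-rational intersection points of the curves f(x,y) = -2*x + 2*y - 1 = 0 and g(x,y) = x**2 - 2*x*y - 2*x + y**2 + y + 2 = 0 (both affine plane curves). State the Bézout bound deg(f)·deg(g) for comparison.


Common zeros: {(4, 2)}; count = 1; Bézout bound = 2.

deg(f) = 1, deg(g) = 2, so Bézout bound = 2.
Scan x ∈ F_5. For each x, list the y ∈ F_5 with f(x, y) ≡ 0 and those with g(x, y) ≡ 0 (mod 5); the common zeros in that column are the intersection.
  x = 0: f ≡ 0 at y ∈ {3}; g ≡ 0 at y ∈ ∅; common: ∅.
  x = 1: f ≡ 0 at y ∈ {4}; g ≡ 0 at y ∈ ∅; common: ∅.
  x = 2: f ≡ 0 at y ∈ {0}; g ≡ 0 at y ∈ {1, 2}; common: ∅.
  x = 3: f ≡ 0 at y ∈ {1}; g ≡ 0 at y ∈ {0}; common: ∅.
  x = 4: f ≡ 0 at y ∈ {2}; g ≡ 0 at y ∈ {0, 2}; common: {2}.
Collecting: common zeros = {(4, 2)}, so the count is 1.
Comparison with the Bézout bound: 1 ≤ 2 = deg(f)·deg(g), as expected for curves with no common component (the affine F_5-count falls short of the bound because intersections may lie at infinity, over extension fields, or carry multiplicity).


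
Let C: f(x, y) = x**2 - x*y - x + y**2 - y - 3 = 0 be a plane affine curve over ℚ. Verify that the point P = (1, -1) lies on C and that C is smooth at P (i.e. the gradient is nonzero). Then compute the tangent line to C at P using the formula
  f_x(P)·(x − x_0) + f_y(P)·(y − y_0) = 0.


Tangent line at P: 2*x - 4*y - 6 = 0.

Step 1: f(1, -1) = 0, so P lies on C.
Step 2: partial derivatives
  f_x(x, y) = 2*x - y - 1, f_y(x, y) = -x + 2*y - 1.
  f_x(P) = 2, f_y(P) = -4 (gradient nonzero, so P is smooth).
Step 3: tangent line at P: 2·(x − 1) + -4·(y − -1) = 0.
Expanding: 2*x - 4*y - 6 = 0.


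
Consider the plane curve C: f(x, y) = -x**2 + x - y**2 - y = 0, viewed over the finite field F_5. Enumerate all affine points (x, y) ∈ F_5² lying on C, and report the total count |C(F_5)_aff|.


Affine F_5-points: {(0, 0), (0, 4), (1, 0), (1, 4)}; count = 4.

For each of the 25 pairs (x, y) ∈ F_5², evaluate f(x, y) mod 5. Record the zeros.
  x = 0: [0↦0, 1↦3, 2↦4, 3↦3, 4↦0]  zeros at y ∈ {0, 4}
  x = 1: [0↦0, 1↦3, 2↦4, 3↦3, 4↦0]  zeros at y ∈ {0, 4}
  x = 2: [0↦3, 1↦1, 2↦2, 3↦1, 4↦3]  zeros at y ∈ ∅
  x = 3: [0↦4, 1↦2, 2↦3, 3↦2, 4↦4]  zeros at y ∈ ∅
  x = 4: [0↦3, 1↦1, 2↦2, 3↦1, 4↦3]  zeros at y ∈ ∅
Collecting zeros: affine points = {(0, 0), (0, 4), (1, 0), (1, 4)}.
Total count |C(F_5)_aff| = 4.


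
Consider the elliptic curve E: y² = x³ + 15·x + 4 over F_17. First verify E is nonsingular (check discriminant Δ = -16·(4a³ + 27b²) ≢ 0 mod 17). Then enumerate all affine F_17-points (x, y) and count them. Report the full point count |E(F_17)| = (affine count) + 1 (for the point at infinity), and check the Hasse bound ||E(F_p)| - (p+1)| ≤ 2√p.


Affine points = {(0, 2), (0, 15), (2, 5), (2, 12), (3, 5), (3, 12), (4, 3), (4, 14), (5, 0), (6, 2), (6, 15), (9, 1), (9, 16), (10, 7), (10, 10), (11, 2), (11, 15), (12, 5), (12, 12), (13, 4), (13, 13), (14, 0), (15, 0)}; affine count = 23; |E(F_17)| = 24.

Discriminant check: Δ ∝ 4a³ + 27b² = 4·15³ + 27·4² = 4·3375 + 27·16 ≡ 9 (mod 17). Nonzero ⇒ E is nonsingular.
For each x ∈ F_17, compute rhs = x³ + 15·x + 4 mod 17, then count y ∈ F_17 with y² ≡ rhs.
  x = 0: rhs = 4, matching y values: 2, 15 (2 points).
  x = 1: rhs = 3, matching y values: none (0 points).
  x = 2: rhs = 8, matching y values: 5, 12 (2 points).
  x = 3: rhs = 8, matching y values: 5, 12 (2 points).
  x = 4: rhs = 9, matching y values: 3, 14 (2 points).
  x = 5: rhs = 0, matching y values: 0 (1 points).
  x = 6: rhs = 4, matching y values: 2, 15 (2 points).
  x = 7: rhs = 10, matching y values: none (0 points).
  x = 8: rhs = 7, matching y values: none (0 points).
  x = 9: rhs = 1, matching y values: 1, 16 (2 points).
  x = 10: rhs = 15, matching y values: 7, 10 (2 points).
  x = 11: rhs = 4, matching y values: 2, 15 (2 points).
  x = 12: rhs = 8, matching y values: 5, 12 (2 points).
  x = 13: rhs = 16, matching y values: 4, 13 (2 points).
  x = 14: rhs = 0, matching y values: 0 (1 points).
  x = 15: rhs = 0, matching y values: 0 (1 points).
  x = 16: rhs = 5, matching y values: none (0 points).
Total affine count: 23.
Full point count |E(F_17)| = 23 + 1 = 24.
Hasse bound: |24 − (17+1)| = |6| = 6 ≤ 2√17 ≈ 8.2462 ✓.


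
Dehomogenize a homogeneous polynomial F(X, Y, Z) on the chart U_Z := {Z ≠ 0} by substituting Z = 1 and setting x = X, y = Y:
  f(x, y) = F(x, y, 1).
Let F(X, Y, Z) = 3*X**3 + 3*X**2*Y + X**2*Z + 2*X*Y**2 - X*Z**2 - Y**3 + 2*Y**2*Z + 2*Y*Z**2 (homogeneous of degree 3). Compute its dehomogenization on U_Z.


f(x, y) = 3*x**3 + 3*x**2*y + x**2 + 2*x*y**2 - x - y**3 + 2*y**2 + 2*y

On U_Z we set Z = 1. Each monomial c·X^i·Y^j·Z^k in F becomes c·x^i·y^j·1^k = c·x^i·y^j.
Substituting Z = 1: F(X, Y, 1) = 3*x**3 + 3*x**2*y + x**2 + 2*x*y**2 - x - y**3 + 2*y**2 + 2*y.
Note: deg(f) ≤ deg(F) = 3; strict inequality happens when F is divisible by Z (lost terms).


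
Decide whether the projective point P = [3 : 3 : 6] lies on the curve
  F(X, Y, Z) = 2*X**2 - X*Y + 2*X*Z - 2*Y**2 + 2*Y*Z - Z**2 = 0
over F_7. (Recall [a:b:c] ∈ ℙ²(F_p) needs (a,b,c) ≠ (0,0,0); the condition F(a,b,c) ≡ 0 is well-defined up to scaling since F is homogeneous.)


F(3,3,6) ≡ 6 (mod 7); P is NOT on the curve.

Evaluate F(3, 3, 6) term-by-term (mod 7).
  2*X**2 ↦ 2·9·1·1 = 18
  -X*Y ↦ -1·3·3·1 = -9
  2*X*Z ↦ 2·3·1·6 = 36
  -2*Y**2 ↦ -2·1·9·1 = -18
  2*Y*Z ↦ 2·1·3·6 = 36
  -Z**2 ↦ -1·1·1·36 = -36
Sum: F(3, 3, 6) = (18) + (-9) + (36) + (-18) + (36) + (-36) = 27.
Reducing mod 7: 27 ≡ 6 (mod 7).
Since F(a, b, c) ≡ 6 ≠ 0 (mod 7), P does NOT lie on the curve.


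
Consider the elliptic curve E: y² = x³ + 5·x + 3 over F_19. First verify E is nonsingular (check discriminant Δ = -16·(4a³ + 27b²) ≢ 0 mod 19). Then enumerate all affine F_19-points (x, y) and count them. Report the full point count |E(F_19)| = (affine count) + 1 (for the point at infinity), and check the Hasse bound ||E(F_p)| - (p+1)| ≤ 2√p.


Affine points = {(1, 3), (1, 16), (3, 8), (3, 11), (4, 7), (4, 12), (5, 1), (5, 18), (7, 1), (7, 18), (8, 2), (8, 17), (9, 6), (9, 13), (12, 9), (12, 10), (13, 2), (13, 17), (14, 9), (14, 10), (17, 2), (17, 17), (18, 4), (18, 15)}; affine count = 24; |E(F_19)| = 25.

Discriminant check: Δ ∝ 4a³ + 27b² = 4·5³ + 27·3² = 4·125 + 27·9 ≡ 2 (mod 19). Nonzero ⇒ E is nonsingular.
For each x ∈ F_19, compute rhs = x³ + 5·x + 3 mod 19, then count y ∈ F_19 with y² ≡ rhs.
  x = 0: rhs = 3, matching y values: none (0 points).
  x = 1: rhs = 9, matching y values: 3, 16 (2 points).
  x = 2: rhs = 2, matching y values: none (0 points).
  x = 3: rhs = 7, matching y values: 8, 11 (2 points).
  x = 4: rhs = 11, matching y values: 7, 12 (2 points).
  x = 5: rhs = 1, matching y values: 1, 18 (2 points).
  x = 6: rhs = 2, matching y values: none (0 points).
  x = 7: rhs = 1, matching y values: 1, 18 (2 points).
  x = 8: rhs = 4, matching y values: 2, 17 (2 points).
  x = 9: rhs = 17, matching y values: 6, 13 (2 points).
  x = 10: rhs = 8, matching y values: none (0 points).
  x = 11: rhs = 2, matching y values: none (0 points).
  x = 12: rhs = 5, matching y values: 9, 10 (2 points).
  x = 13: rhs = 4, matching y values: 2, 17 (2 points).
  x = 14: rhs = 5, matching y values: 9, 10 (2 points).
  x = 15: rhs = 14, matching y values: none (0 points).
  x = 16: rhs = 18, matching y values: none (0 points).
  x = 17: rhs = 4, matching y values: 2, 17 (2 points).
  x = 18: rhs = 16, matching y values: 4, 15 (2 points).
Total affine count: 24.
Full point count |E(F_19)| = 24 + 1 = 25.
Hasse bound: |25 − (19+1)| = |5| = 5 ≤ 2√19 ≈ 8.7178 ✓.


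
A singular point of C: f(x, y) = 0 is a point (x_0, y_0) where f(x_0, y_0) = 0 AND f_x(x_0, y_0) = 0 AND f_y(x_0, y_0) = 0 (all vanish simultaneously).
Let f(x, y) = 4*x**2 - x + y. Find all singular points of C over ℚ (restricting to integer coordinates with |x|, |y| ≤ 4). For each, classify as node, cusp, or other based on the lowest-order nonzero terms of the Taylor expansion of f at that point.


No singular points in the scanned grid; C is smooth there.

Compute partial derivatives:
  f_x = 8*x - 1.
  f_y = 1.
f_y = 1 is a nonzero constant, so f_y never vanishes: no point (x, y) can satisfy f = f_x = f_y = 0. In particular no (x, y) ∈ {−4, ..., 4}² is singular; the curve is smooth.


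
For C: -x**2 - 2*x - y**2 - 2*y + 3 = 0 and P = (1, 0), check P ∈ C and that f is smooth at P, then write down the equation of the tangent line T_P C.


Tangent line at P: -4*x - 2*y + 4 = 0.

Step 1: f(1, 0) = 0, so P lies on C.
Step 2: partial derivatives
  f_x(x, y) = -2*x - 2, f_y(x, y) = -2*y - 2.
  f_x(P) = -4, f_y(P) = -2 (gradient nonzero, so P is smooth).
Step 3: tangent line at P: -4·(x − 1) + -2·(y − 0) = 0.
Expanding: -4*x - 2*y + 4 = 0.


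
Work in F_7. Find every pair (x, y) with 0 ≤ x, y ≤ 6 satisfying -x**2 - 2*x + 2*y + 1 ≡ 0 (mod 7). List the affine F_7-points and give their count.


Affine F_7-points: {(0, 3), (1, 1), (2, 0), (3, 0), (4, 1), (5, 3), (6, 6)}; count = 7.

For each of the 49 pairs (x, y) ∈ F_7², evaluate f(x, y) mod 7. Record the zeros.
  x = 0: [0↦1, 1↦3, 2↦5, 3↦0, 4↦2, 5↦4, 6↦6]  zeros at y ∈ {3}
  x = 1: [0↦5, 1↦0, 2↦2, 3↦4, 4↦6, 5↦1, 6↦3]  zeros at y ∈ {1}
  x = 2: [0↦0, 1↦2, 2↦4, 3↦6, 4↦1, 5↦3, 6↦5]  zeros at y ∈ {0}
  x = 3: [0↦0, 1↦2, 2↦4, 3↦6, 4↦1, 5↦3, 6↦5]  zeros at y ∈ {0}
  x = 4: [0↦5, 1↦0, 2↦2, 3↦4, 4↦6, 5↦1, 6↦3]  zeros at y ∈ {1}
  x = 5: [0↦1, 1↦3, 2↦5, 3↦0, 4↦2, 5↦4, 6↦6]  zeros at y ∈ {3}
  x = 6: [0↦2, 1↦4, 2↦6, 3↦1, 4↦3, 5↦5, 6↦0]  zeros at y ∈ {6}
Collecting zeros: affine points = {(0, 3), (1, 1), (2, 0), (3, 0), (4, 1), (5, 3), (6, 6)}.
Total count |C(F_7)_aff| = 7.


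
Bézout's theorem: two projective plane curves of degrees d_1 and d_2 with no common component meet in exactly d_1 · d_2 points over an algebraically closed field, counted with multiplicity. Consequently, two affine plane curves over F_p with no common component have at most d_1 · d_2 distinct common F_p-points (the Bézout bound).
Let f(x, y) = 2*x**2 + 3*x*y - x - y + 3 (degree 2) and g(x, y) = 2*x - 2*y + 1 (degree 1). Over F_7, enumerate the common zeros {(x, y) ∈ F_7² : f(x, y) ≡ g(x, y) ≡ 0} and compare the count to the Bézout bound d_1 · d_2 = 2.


Common zeros: {(1, 5), (4, 1)}; count = 2; Bézout bound = 2.

deg(f) = 2, deg(g) = 1, so Bézout bound = 2.
Scan x ∈ F_7. For each x, list the y ∈ F_7 with f(x, y) ≡ 0 and those with g(x, y) ≡ 0 (mod 7); the common zeros in that column are the intersection.
  x = 0: f ≡ 0 at y ∈ {3}; g ≡ 0 at y ∈ {4}; common: ∅.
  x = 1: f ≡ 0 at y ∈ {5}; g ≡ 0 at y ∈ {5}; common: {5}.
  x = 2: f ≡ 0 at y ∈ {1}; g ≡ 0 at y ∈ {6}; common: ∅.
  x = 3: f ≡ 0 at y ∈ {3}; g ≡ 0 at y ∈ {0}; common: ∅.
  x = 4: f ≡ 0 at y ∈ {1}; g ≡ 0 at y ∈ {1}; common: {1}.
  x = 5: f ≡ 0 at y ∈ ∅; g ≡ 0 at y ∈ {2}; common: ∅.
  x = 6: f ≡ 0 at y ∈ {5}; g ≡ 0 at y ∈ {3}; common: ∅.
Collecting: common zeros = {(1, 5), (4, 1)}, so the count is 2.
Comparison with the Bézout bound: 2 ≤ 2 = deg(f)·deg(g), as expected for curves with no common component (the bound is attained).


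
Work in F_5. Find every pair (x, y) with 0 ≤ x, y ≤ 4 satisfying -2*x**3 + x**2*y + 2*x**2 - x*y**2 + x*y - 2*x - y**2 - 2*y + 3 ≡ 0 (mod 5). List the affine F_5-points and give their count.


Affine F_5-points: {(0, 1), (0, 2), (3, 2), (3, 3), (4, 2)}; count = 5.

For each of the 25 pairs (x, y) ∈ F_5², evaluate f(x, y) mod 5. Record the zeros.
  x = 0: [0↦3, 1↦0, 2↦0, 3↦3, 4↦4]  zeros at y ∈ {1, 2}
  x = 1: [0↦1, 1↦4, 2↦3, 3↦3, 4↦4]  zeros at y ∈ ∅
  x = 2: [0↦1, 1↦2, 2↦2, 3↦1, 4↦4]  zeros at y ∈ ∅
  x = 3: [0↦1, 1↦2, 2↦0, 3↦0, 4↦2]  zeros at y ∈ {2, 3}
  x = 4: [0↦4, 1↦2, 2↦0, 3↦3, 4↦1]  zeros at y ∈ {2}
Collecting zeros: affine points = {(0, 1), (0, 2), (3, 2), (3, 3), (4, 2)}.
Total count |C(F_5)_aff| = 5.


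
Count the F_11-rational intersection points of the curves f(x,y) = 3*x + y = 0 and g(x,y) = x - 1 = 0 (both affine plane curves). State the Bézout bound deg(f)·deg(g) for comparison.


Common zeros: {(1, 8)}; count = 1; Bézout bound = 1.

deg(f) = 1, deg(g) = 1, so Bézout bound = 1.
Scan x ∈ F_11. For each x, list the y ∈ F_11 with f(x, y) ≡ 0 and those with g(x, y) ≡ 0 (mod 11); the common zeros in that column are the intersection.
  x = 0: f ≡ 0 at y ∈ {0}; g ≡ 0 at y ∈ ∅; common: ∅.
  x = 1: f ≡ 0 at y ∈ {8}; g ≡ 0 at y ∈ {0, 1, 2, 3, 4, 5, 6, 7, 8, 9, 10}; common: {8}.
  x = 2: f ≡ 0 at y ∈ {5}; g ≡ 0 at y ∈ ∅; common: ∅.
  x = 3: f ≡ 0 at y ∈ {2}; g ≡ 0 at y ∈ ∅; common: ∅.
  x = 4: f ≡ 0 at y ∈ {10}; g ≡ 0 at y ∈ ∅; common: ∅.
  x = 5: f ≡ 0 at y ∈ {7}; g ≡ 0 at y ∈ ∅; common: ∅.
  x = 6: f ≡ 0 at y ∈ {4}; g ≡ 0 at y ∈ ∅; common: ∅.
  x = 7: f ≡ 0 at y ∈ {1}; g ≡ 0 at y ∈ ∅; common: ∅.
  x = 8: f ≡ 0 at y ∈ {9}; g ≡ 0 at y ∈ ∅; common: ∅.
  x = 9: f ≡ 0 at y ∈ {6}; g ≡ 0 at y ∈ ∅; common: ∅.
  x = 10: f ≡ 0 at y ∈ {3}; g ≡ 0 at y ∈ ∅; common: ∅.
Collecting: common zeros = {(1, 8)}, so the count is 1.
Comparison with the Bézout bound: 1 ≤ 1 = deg(f)·deg(g), as expected for curves with no common component (the bound is attained).


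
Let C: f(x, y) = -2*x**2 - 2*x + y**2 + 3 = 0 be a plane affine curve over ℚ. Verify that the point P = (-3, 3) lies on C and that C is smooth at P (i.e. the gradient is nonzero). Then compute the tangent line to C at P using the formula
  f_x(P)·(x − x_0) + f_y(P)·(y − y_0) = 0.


Tangent line at P: 10*x + 6*y + 12 = 0.

Step 1: f(-3, 3) = 0, so P lies on C.
Step 2: partial derivatives
  f_x(x, y) = -4*x - 2, f_y(x, y) = 2*y.
  f_x(P) = 10, f_y(P) = 6 (gradient nonzero, so P is smooth).
Step 3: tangent line at P: 10·(x − -3) + 6·(y − 3) = 0.
Expanding: 10*x + 6*y + 12 = 0.


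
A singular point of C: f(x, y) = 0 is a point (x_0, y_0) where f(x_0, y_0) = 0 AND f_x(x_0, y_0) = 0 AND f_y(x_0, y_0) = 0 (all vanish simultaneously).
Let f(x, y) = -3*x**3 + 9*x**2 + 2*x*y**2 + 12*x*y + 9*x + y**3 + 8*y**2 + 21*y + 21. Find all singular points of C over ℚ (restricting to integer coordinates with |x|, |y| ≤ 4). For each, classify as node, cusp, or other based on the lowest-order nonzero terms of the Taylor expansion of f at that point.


Singular points: {(1, -3)}; classification: cusp.

Compute partial derivatives:
  f_x = -9*x**2 + 18*x + 2*y**2 + 12*y + 9.
  f_y = 4*x*y + 12*x + 3*y**2 + 16*y + 21.
Scan x_0 ∈ {−4, ..., 4}. For each x_0, f_y(x_0, y) is a polynomial in y; find its integer roots y ∈ {−4, ..., 4}, then test f_x and f at those candidates.
  x = -4: f_y(-4, y) = 3*y**2 - 27; vanishes at y ∈ {-3, 3}. (-4, -3): f_x = -225 ≠ 0; (-4, 3): f_x = -153 ≠ 0.
  x = -3: f_y(-3, y) = 3*y**2 + 4*y - 15; vanishes at y ∈ {-3}. (-3, -3): f_x = -144 ≠ 0.
  x = -2: f_y(-2, y) = 3*y**2 + 8*y - 3; vanishes at y ∈ {-3}. (-2, -3): f_x = -81 ≠ 0.
  x = -1: f_y(-1, y) = 3*y**2 + 12*y + 9; vanishes at y ∈ {-3, -1}. (-1, -3): f_x = -36 ≠ 0; (-1, -1): f_x = -28 ≠ 0.
  x = 0: f_y(0, y) = 3*y**2 + 16*y + 21; vanishes at y ∈ {-3}. (0, -3): f_x = -9 ≠ 0.
  x = 1: f_y(1, y) = 3*y**2 + 20*y + 33; vanishes at y ∈ {-3}. (1, -3): f_x = 0, f = 0 — SINGULAR.
  x = 2: f_y(2, y) = 3*y**2 + 24*y + 45; vanishes at y ∈ {-3}. (2, -3): f_x = -9 ≠ 0.
  x = 3: f_y(3, y) = 3*y**2 + 28*y + 57; vanishes at y ∈ {-3}. (3, -3): f_x = -36 ≠ 0.
  x = 4: f_y(4, y) = 3*y**2 + 32*y + 69; vanishes at y ∈ {-3}. (4, -3): f_x = -81 ≠ 0.
Only singular point on the grid: (1, -3).
Classify: substitute x = 1 + u, y = -3 + v and expand: f = -3*u**3 + 2*u*v**2 + v**3 + v**2.
No constant or linear terms (consistent with a singular point). Quadratic part: v**2. Cubic part: -3*u**3 + 2*u*v**2 + v**3.
The quadratic part v**2 is a perfect square, so there is a single (double) tangent line v = 0, i.e. y = -3. Restricting the cubic part to that line (v = 0) leaves -3*u**3 ≠ 0, so f is not divisible by v and the branch is v² ≈ 3*u**3 to lowest order — this is a cusp.
Classification: cusp.
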